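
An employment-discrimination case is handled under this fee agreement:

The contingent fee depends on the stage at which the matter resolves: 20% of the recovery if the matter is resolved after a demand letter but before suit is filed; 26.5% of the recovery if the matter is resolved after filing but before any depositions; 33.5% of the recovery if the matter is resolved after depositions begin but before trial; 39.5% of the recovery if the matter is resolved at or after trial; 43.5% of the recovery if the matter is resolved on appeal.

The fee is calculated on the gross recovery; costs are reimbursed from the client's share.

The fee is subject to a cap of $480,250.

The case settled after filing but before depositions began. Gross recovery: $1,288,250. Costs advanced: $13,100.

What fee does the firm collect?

$341,386.25

Fee base is the gross recovery, $1,288,250; costs are reimbursed separately.
The matter settled after filing but before depositions began, so the 26.5% rate applies.
$1,288,250 × 26.5% = $341,386.25
$341,386.25 is under the $480,250 cap.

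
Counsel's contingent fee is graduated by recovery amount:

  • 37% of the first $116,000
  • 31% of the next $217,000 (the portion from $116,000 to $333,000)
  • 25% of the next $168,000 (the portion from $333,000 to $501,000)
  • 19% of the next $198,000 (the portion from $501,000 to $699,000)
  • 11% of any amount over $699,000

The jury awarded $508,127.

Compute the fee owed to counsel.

First $116,000 at 37% = $42,920.00
Next $217,000 at 31% = $67,270.00
Next $168,000 at 25% = $42,000.00
Remaining $7,127 at 19% = $1,354.13
Fee: $42,920.00 + $67,270.00 + $42,000.00 + $1,354.13 = $153,544.13

$153,544.13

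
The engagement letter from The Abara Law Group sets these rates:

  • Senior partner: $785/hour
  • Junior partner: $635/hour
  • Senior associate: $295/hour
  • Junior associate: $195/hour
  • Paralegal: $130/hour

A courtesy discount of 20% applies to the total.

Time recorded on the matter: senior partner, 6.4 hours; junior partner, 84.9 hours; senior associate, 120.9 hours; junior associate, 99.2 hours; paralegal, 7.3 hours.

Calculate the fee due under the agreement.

Senior partner: 6.4 × $785 = $5,024.00
Junior partner: 84.9 × $635 = $53,911.50
Senior associate: 120.9 × $295 = $35,665.50
Junior associate: 99.2 × $195 = $19,344.00
Paralegal: 7.3 × $130 = $949.00
Subtotal: $114,894.00
Less 20% discount: −$22,978.80
Total: $114,894.00 − $22,978.80 = $91,915.20

$91,915.20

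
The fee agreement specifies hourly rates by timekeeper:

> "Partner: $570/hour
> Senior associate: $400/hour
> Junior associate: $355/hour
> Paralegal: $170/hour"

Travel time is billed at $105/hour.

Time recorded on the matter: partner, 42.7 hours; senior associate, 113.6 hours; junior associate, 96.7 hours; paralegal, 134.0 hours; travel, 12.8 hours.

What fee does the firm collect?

$128,231.50

Partner: 42.7 × $570 = $24,339.00
Senior associate: 113.6 × $400 = $45,440.00
Junior associate: 96.7 × $355 = $34,328.50
Paralegal: 134.0 × $170 = $22,780.00
Subtotal: $24,339.00 + $45,440.00 + $34,328.50 + $22,780.00 = $126,887.50
Travel: 12.8 × $105 = $1,344.00
Total: $126,887.50 + $1,344.00 = $128,231.50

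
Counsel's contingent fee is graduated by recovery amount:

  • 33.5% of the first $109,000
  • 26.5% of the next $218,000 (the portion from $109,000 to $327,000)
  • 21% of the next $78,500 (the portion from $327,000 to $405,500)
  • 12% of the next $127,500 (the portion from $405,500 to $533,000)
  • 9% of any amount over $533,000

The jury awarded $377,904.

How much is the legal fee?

First $109,000 at 33.5% = $36,515.00
Next $218,000 at 26.5% = $57,770.00
Remaining $50,904 at 21% = $10,689.84
Fee: $36,515.00 + $57,770.00 + $10,689.84 = $104,974.84

$104,974.84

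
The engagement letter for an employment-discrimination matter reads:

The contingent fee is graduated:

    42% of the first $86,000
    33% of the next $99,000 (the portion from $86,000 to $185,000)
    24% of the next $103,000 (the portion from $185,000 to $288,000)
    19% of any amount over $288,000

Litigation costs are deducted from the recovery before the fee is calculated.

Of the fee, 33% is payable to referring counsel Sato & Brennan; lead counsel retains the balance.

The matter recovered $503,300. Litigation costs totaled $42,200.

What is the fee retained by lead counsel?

$84,687.33

Fee base (net of costs): $503,300 − $42,200 = $461,100
First $86,000 at 42% = $36,120.00
Next $99,000 at 33% = $32,670.00
Next $103,000 at 24% = $24,720.00
Remaining $173,100 at 19% = $32,889.00
Fee: $36,120.00 + $32,670.00 + $24,720.00 + $32,889.00 = $126,399.00
Referral share: 33% of $126,399.00 = $41,711.67; lead counsel retains $126,399.00 − $41,711.67 = $84,687.33.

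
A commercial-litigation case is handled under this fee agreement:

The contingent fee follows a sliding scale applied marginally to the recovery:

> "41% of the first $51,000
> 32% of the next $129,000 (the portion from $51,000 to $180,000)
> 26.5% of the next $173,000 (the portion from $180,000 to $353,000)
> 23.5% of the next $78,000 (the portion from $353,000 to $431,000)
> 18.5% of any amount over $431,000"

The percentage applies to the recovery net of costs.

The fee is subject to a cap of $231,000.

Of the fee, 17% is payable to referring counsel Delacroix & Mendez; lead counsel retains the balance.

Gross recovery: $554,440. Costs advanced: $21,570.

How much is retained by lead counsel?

$120,525.09

Fee base (net of costs): $554,440 − $21,570 = $532,870
First $51,000 at 41% = $20,910.00
Next $129,000 at 32% = $41,280.00
Next $173,000 at 26.5% = $45,845.00
Next $78,000 at 23.5% = $18,330.00
Remaining $101,870 at 18.5% = $18,845.95
Fee: $20,910.00 + $41,280.00 + $45,845.00 + $18,330.00 + $18,845.95 = $145,210.95
$145,210.95 is under the $231,000 cap.
Referral share: 17% of $145,210.95 = $24,685.86; lead counsel retains $145,210.95 − $24,685.86 = $120,525.09.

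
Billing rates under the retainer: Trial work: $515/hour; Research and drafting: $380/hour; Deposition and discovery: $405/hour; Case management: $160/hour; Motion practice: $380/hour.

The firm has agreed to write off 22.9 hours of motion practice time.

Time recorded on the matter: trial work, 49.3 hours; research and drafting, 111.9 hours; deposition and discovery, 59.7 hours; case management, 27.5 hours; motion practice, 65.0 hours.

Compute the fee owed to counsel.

Trial work: 49.3 × $515 = $25,389.50
Research and drafting: 111.9 × $380 = $42,522.00
Deposition and discovery: 59.7 × $405 = $24,178.50
Case management: 27.5 × $160 = $4,400.00
Motion practice: 65.0 × $380 = $24,700.00
Subtotal: $121,190.00
Write-off: 22.9 × $380 = $8,702.00
Total: $121,190.00 − $8,702.00 = $112,488.00

$112,488.00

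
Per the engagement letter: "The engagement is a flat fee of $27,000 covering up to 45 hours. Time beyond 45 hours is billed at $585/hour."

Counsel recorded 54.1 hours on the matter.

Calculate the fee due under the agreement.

Flat fee: $27,000.00
Excess hours: 54.1 − 45 = 9.1
Overrun: 9.1 × $585 = $5,323.50
Total: $27,000.00 + $5,323.50 = $32,323.50

$32,323.50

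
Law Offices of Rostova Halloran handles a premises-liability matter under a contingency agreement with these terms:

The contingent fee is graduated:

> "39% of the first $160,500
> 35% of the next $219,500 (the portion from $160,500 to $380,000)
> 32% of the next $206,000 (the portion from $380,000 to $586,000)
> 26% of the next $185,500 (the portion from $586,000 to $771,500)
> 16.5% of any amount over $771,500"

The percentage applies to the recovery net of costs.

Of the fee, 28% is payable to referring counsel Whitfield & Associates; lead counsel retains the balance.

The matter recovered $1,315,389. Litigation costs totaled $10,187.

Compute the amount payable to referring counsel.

$95,656.63

Fee base (net of costs): $1,315,389 − $10,187 = $1,305,202
First $160,500 at 39% = $62,595.00
Next $219,500 at 35% = $76,825.00
Next $206,000 at 32% = $65,920.00
Next $185,500 at 26% = $48,230.00
Remaining $533,702 at 16.5% = $88,060.83
Fee: $62,595.00 + $76,825.00 + $65,920.00 + $48,230.00 + $88,060.83 = $341,630.83
Referral share: 28% of $341,630.83 = $95,656.63; lead counsel retains $341,630.83 − $95,656.63 = $245,974.20.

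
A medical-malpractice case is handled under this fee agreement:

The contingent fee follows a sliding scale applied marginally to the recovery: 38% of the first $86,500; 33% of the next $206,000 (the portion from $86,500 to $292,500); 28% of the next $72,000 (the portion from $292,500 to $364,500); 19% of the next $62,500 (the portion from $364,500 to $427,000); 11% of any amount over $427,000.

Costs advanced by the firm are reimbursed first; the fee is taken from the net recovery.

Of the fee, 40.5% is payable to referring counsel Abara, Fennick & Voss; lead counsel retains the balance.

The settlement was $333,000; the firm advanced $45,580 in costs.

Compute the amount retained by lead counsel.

Fee base (net of costs): $333,000 − $45,580 = $287,420
First $86,500 at 38% = $32,870.00
Remaining $200,920 at 33% = $66,303.60
Fee: $32,870.00 + $66,303.60 = $99,173.60
Referral share: 40.5% of $99,173.60 = $40,165.31; lead counsel retains $99,173.60 − $40,165.31 = $59,008.29.

$59,008.29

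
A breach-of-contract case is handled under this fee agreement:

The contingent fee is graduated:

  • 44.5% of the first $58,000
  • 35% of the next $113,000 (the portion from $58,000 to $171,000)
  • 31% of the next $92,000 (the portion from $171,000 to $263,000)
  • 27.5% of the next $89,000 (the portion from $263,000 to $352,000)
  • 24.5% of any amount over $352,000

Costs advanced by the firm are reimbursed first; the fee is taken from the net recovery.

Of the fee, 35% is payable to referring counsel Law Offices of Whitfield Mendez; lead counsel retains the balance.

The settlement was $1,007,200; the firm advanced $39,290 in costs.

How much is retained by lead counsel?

Fee base (net of costs): $1,007,200 − $39,290 = $967,910
First $58,000 at 44.5% = $25,810.00
Next $113,000 at 35% = $39,550.00
Next $92,000 at 31% = $28,520.00
Next $89,000 at 27.5% = $24,475.00
Remaining $615,910 at 24.5% = $150,897.95
Fee: $25,810.00 + $39,550.00 + $28,520.00 + $24,475.00 + $150,897.95 = $269,252.95
Referral share: 35% of $269,252.95 = $94,238.53; lead counsel retains $269,252.95 − $94,238.53 = $175,014.42.

$175,014.42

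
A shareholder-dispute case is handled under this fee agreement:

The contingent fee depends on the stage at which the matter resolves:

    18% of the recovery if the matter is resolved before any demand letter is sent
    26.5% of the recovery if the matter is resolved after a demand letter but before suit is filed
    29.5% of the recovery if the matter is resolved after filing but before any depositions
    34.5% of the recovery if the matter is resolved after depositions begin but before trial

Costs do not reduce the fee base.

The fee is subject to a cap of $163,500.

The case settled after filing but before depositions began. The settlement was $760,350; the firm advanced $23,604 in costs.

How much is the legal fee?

Fee base is the gross recovery, $760,350; costs are reimbursed separately.
The matter settled after filing but before depositions began, so the 29.5% rate applies.
$760,350 × 29.5% = $224,303.25
$224,303.25 exceeds the $163,500 cap, so the fee is capped at $163,500.00.

$163,500.00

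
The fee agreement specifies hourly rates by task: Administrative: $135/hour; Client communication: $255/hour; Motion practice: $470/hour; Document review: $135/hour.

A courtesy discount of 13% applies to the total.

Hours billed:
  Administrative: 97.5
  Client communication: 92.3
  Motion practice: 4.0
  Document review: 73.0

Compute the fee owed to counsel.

Administrative: 97.5 × $135 = $13,162.50
Client communication: 92.3 × $255 = $23,536.50
Motion practice: 4.0 × $470 = $1,880.00
Document review: 73.0 × $135 = $9,855.00
Subtotal: $48,434.00
Less 13% discount: −$6,296.42
Total: $48,434.00 − $6,296.42 = $42,137.58

$42,137.58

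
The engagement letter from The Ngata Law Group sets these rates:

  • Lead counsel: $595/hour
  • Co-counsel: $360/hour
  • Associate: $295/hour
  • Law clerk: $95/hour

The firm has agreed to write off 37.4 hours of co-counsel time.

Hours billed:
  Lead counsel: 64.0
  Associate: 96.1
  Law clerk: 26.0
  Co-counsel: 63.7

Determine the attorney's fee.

Lead counsel: 64.0 × $595 = $38,080.00
Co-counsel: 63.7 × $360 = $22,932.00
Associate: 96.1 × $295 = $28,349.50
Law clerk: 26.0 × $95 = $2,470.00
Subtotal: $91,831.50
Write-off: 37.4 × $360 = $13,464.00
Total: $91,831.50 − $13,464.00 = $78,367.50

$78,367.50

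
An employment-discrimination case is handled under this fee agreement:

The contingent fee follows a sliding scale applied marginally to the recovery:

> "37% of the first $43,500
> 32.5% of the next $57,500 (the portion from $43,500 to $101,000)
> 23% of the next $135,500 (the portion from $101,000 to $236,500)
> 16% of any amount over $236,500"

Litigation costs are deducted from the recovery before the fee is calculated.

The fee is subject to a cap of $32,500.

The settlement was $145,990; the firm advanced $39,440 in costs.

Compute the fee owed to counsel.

Fee base (net of costs): $145,990 − $39,440 = $106,550
First $43,500 at 37% = $16,095.00
Next $57,500 at 32.5% = $18,687.50
Remaining $5,550 at 23% = $1,276.50
Fee: $16,095.00 + $18,687.50 + $1,276.50 = $36,059.00
$36,059.00 exceeds the $32,500 cap, so the fee is capped at $32,500.00.

$32,500.00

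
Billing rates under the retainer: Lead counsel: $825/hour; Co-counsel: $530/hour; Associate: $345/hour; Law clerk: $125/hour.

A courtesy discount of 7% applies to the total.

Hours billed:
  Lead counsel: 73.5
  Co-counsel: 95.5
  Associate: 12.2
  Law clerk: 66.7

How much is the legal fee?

$115,133.07

Lead counsel: 73.5 × $825 = $60,637.50
Co-counsel: 95.5 × $530 = $50,615.00
Associate: 12.2 × $345 = $4,209.00
Law clerk: 66.7 × $125 = $8,337.50
Subtotal: $123,799.00
Less 7% discount: −$8,665.93
Total: $123,799.00 − $8,665.93 = $115,133.07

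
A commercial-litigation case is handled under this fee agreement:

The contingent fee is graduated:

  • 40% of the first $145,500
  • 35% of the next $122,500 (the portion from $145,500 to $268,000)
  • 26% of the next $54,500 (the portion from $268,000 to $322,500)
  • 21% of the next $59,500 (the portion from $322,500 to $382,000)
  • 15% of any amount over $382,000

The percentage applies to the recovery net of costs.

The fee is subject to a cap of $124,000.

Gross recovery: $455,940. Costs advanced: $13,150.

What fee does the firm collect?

$124,000.00

Fee base (net of costs): $455,940 − $13,150 = $442,790
First $145,500 at 40% = $58,200.00
Next $122,500 at 35% = $42,875.00
Next $54,500 at 26% = $14,170.00
Next $59,500 at 21% = $12,495.00
Remaining $60,790 at 15% = $9,118.50
Fee: $58,200.00 + $42,875.00 + $14,170.00 + $12,495.00 + $9,118.50 = $136,858.50
$136,858.50 exceeds the $124,000 cap, so the fee is capped at $124,000.00.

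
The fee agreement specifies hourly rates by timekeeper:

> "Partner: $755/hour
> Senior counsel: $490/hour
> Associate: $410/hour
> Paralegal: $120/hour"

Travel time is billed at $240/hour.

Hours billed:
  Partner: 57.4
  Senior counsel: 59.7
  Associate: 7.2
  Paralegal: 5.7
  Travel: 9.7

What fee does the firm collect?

$78,554.00

Partner: 57.4 × $755 = $43,337.00
Senior counsel: 59.7 × $490 = $29,253.00
Associate: 7.2 × $410 = $2,952.00
Paralegal: 5.7 × $120 = $684.00
Subtotal: $43,337.00 + $29,253.00 + $2,952.00 + $684.00 = $76,226.00
Travel: 9.7 × $240 = $2,328.00
Total: $76,226.00 + $2,328.00 = $78,554.00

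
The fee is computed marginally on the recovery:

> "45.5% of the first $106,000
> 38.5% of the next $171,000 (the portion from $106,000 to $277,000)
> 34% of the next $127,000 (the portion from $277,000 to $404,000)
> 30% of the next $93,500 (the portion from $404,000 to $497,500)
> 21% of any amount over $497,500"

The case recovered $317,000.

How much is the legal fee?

$127,665.00

First $106,000 at 45.5% = $48,230.00
Next $171,000 at 38.5% = $65,835.00
Remaining $40,000 at 34% = $13,600.00
Fee: $48,230.00 + $65,835.00 + $13,600.00 = $127,665.00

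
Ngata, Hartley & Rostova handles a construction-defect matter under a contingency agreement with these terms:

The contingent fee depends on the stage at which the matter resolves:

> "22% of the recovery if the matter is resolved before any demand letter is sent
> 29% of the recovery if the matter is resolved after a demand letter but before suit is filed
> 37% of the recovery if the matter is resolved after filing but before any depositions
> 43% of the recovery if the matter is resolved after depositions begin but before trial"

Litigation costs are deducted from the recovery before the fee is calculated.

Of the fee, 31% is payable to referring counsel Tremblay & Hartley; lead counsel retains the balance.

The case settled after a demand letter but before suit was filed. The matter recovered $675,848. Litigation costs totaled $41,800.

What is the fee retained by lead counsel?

$126,873.00

Fee base (net of costs): $675,848 − $41,800 = $634,048
The matter settled after a demand letter but before suit was filed, so the 29% rate applies.
$634,048 × 29% = $183,873.92
Referral share: 31% of $183,873.92 = $57,000.92; lead counsel retains $183,873.92 − $57,000.92 = $126,873.00.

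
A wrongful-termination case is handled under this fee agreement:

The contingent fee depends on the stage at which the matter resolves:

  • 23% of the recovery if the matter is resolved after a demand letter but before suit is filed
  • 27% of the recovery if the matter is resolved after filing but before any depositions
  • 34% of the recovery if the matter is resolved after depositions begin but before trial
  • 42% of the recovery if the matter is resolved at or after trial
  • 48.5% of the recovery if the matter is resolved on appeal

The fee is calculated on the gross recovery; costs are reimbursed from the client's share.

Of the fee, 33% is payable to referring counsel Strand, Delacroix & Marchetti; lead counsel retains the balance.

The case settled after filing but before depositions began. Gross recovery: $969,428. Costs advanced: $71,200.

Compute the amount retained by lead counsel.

Fee base is the gross recovery, $969,428; costs are reimbursed separately.
The matter settled after filing but before depositions began, so the 27% rate applies.
$969,428 × 27% = $261,745.56
Referral share: 33% of $261,745.56 = $86,376.03; lead counsel retains $261,745.56 − $86,376.03 = $175,369.53.

$175,369.53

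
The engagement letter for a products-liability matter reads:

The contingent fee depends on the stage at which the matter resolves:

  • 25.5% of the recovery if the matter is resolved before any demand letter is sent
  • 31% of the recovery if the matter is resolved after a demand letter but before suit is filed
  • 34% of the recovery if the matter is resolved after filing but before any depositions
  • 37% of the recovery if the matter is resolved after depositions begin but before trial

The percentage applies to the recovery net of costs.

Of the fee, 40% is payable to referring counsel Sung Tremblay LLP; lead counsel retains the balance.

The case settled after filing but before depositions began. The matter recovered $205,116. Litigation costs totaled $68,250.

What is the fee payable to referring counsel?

$18,613.78

Fee base (net of costs): $205,116 − $68,250 = $136,866
The matter settled after filing but before depositions began, so the 34% rate applies.
$136,866 × 34% = $46,534.44
Referral share: 40% of $46,534.44 = $18,613.78; lead counsel retains $46,534.44 − $18,613.78 = $27,920.66.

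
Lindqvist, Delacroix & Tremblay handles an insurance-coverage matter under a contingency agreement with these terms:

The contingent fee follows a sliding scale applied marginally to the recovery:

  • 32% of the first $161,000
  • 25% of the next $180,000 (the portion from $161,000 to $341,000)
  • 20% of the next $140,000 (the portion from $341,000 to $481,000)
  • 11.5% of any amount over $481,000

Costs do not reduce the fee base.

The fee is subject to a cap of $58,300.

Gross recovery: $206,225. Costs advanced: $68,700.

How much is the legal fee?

Fee base is the gross recovery, $206,225; costs are reimbursed separately.
First $161,000 at 32% = $51,520.00
Remaining $45,225 at 25% = $11,306.25
Fee: $51,520.00 + $11,306.25 = $62,826.25
$62,826.25 exceeds the $58,300 cap, so the fee is capped at $58,300.00.

$58,300.00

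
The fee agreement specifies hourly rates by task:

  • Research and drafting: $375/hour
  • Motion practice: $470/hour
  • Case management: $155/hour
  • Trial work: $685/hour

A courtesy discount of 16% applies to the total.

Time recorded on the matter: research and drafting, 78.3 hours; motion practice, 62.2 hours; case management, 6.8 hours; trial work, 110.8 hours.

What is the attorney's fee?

$113,860.74

Research and drafting: 78.3 × $375 = $29,362.50
Motion practice: 62.2 × $470 = $29,234.00
Case management: 6.8 × $155 = $1,054.00
Trial work: 110.8 × $685 = $75,898.00
Subtotal: $135,548.50
Less 16% discount: −$21,687.76
Total: $135,548.50 − $21,687.76 = $113,860.74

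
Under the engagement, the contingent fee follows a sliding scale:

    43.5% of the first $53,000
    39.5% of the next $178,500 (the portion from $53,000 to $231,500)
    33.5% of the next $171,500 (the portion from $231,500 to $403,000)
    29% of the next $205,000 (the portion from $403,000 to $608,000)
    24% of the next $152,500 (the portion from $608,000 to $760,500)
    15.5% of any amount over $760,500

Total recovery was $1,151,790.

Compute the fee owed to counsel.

First $53,000 at 43.5% = $23,055.00
Next $178,500 at 39.5% = $70,507.50
Next $171,500 at 33.5% = $57,452.50
Next $205,000 at 29% = $59,450.00
Next $152,500 at 24% = $36,600.00
Remaining $391,290 at 15.5% = $60,649.95
Fee: $23,055.00 + $70,507.50 + $57,452.50 + $59,450.00 + $36,600.00 + $60,649.95 = $307,714.95

$307,714.95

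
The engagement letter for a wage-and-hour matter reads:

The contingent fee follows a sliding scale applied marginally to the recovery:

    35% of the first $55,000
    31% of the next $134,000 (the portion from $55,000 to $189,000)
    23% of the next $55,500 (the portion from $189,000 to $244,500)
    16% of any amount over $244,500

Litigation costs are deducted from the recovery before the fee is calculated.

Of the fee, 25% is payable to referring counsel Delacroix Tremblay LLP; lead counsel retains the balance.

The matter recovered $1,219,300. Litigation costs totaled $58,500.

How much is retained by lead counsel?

$165,122.25

Fee base (net of costs): $1,219,300 − $58,500 = $1,160,800
First $55,000 at 35% = $19,250.00
Next $134,000 at 31% = $41,540.00
Next $55,500 at 23% = $12,765.00
Remaining $916,300 at 16% = $146,608.00
Fee: $19,250.00 + $41,540.00 + $12,765.00 + $146,608.00 = $220,163.00
Referral share: 25% of $220,163.00 = $55,040.75; lead counsel retains $220,163.00 − $55,040.75 = $165,122.25.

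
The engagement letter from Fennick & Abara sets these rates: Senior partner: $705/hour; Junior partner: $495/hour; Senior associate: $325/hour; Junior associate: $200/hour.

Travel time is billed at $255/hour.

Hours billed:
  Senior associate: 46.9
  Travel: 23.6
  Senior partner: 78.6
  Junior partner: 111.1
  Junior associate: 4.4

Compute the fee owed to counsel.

$132,548.00

Senior partner: 78.6 × $705 = $55,413.00
Junior partner: 111.1 × $495 = $54,994.50
Senior associate: 46.9 × $325 = $15,242.50
Junior associate: 4.4 × $200 = $880.00
Subtotal: $55,413.00 + $54,994.50 + $15,242.50 + $880.00 = $126,530.00
Travel: 23.6 × $255 = $6,018.00
Total: $126,530.00 + $6,018.00 = $132,548.00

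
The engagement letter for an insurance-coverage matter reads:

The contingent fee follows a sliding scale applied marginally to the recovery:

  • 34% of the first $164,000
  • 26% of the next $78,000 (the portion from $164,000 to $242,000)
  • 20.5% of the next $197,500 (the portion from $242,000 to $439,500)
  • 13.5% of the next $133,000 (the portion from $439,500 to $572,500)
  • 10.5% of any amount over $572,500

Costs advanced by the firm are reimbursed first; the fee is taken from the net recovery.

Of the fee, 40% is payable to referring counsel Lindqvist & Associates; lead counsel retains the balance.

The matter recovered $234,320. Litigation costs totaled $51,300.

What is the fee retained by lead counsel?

Fee base (net of costs): $234,320 − $51,300 = $183,020
First $164,000 at 34% = $55,760.00
Remaining $19,020 at 26% = $4,945.20
Fee: $55,760.00 + $4,945.20 = $60,705.20
Referral share: 40% of $60,705.20 = $24,282.08; lead counsel retains $60,705.20 − $24,282.08 = $36,423.12.

$36,423.12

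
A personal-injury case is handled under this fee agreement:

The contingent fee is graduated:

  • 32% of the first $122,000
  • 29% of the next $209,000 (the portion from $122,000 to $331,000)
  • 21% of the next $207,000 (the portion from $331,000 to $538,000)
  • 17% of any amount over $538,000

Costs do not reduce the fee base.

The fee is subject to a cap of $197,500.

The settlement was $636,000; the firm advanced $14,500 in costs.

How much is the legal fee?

Fee base is the gross recovery, $636,000; costs are reimbursed separately.
First $122,000 at 32% = $39,040.00
Next $209,000 at 29% = $60,610.00
Next $207,000 at 21% = $43,470.00
Remaining $98,000 at 17% = $16,660.00
Fee: $39,040.00 + $60,610.00 + $43,470.00 + $16,660.00 = $159,780.00
$159,780.00 is under the $197,500 cap.

$159,780.00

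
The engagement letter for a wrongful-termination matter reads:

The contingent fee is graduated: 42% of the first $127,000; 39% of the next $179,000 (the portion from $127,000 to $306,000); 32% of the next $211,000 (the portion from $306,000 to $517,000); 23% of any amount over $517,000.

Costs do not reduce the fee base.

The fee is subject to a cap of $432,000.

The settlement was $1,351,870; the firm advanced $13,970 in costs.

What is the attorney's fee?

$382,690.10

Fee base is the gross recovery, $1,351,870; costs are reimbursed separately.
First $127,000 at 42% = $53,340.00
Next $179,000 at 39% = $69,810.00
Next $211,000 at 32% = $67,520.00
Remaining $834,870 at 23% = $192,020.10
Fee: $53,340.00 + $69,810.00 + $67,520.00 + $192,020.10 = $382,690.10
$382,690.10 is under the $432,000 cap.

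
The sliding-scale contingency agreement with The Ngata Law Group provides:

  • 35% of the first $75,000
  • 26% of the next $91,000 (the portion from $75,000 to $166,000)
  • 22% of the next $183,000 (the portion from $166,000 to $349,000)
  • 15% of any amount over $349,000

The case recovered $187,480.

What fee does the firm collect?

$54,635.60

First $75,000 at 35% = $26,250.00
Next $91,000 at 26% = $23,660.00
Remaining $21,480 at 22% = $4,725.60
Fee: $26,250.00 + $23,660.00 + $4,725.60 = $54,635.60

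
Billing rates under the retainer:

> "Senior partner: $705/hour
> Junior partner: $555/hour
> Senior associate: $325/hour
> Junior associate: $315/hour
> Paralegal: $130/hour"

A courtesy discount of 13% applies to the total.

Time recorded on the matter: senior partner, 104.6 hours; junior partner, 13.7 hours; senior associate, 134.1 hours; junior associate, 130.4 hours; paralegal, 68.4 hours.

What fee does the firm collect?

$152,160.39

Senior partner: 104.6 × $705 = $73,743.00
Junior partner: 13.7 × $555 = $7,603.50
Senior associate: 134.1 × $325 = $43,582.50
Junior associate: 130.4 × $315 = $41,076.00
Paralegal: 68.4 × $130 = $8,892.00
Subtotal: $174,897.00
Less 13% discount: −$22,736.61
Total: $174,897.00 − $22,736.61 = $152,160.39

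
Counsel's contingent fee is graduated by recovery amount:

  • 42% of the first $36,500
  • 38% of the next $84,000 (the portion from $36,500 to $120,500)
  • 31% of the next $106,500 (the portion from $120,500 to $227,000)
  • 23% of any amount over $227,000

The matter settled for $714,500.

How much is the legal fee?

First $36,500 at 42% = $15,330.00
Next $84,000 at 38% = $31,920.00
Next $106,500 at 31% = $33,015.00
Remaining $487,500 at 23% = $112,125.00
Fee: $15,330.00 + $31,920.00 + $33,015.00 + $112,125.00 = $192,390.00

$192,390.00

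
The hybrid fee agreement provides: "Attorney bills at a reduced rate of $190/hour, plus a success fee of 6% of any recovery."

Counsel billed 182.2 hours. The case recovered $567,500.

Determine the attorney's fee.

$68,668.00

Hourly: 182.2 × $190 = $34,618.00
Success fee: 6% of $567,500 = $34,050.00
Total: $34,618.00 + $34,050.00 = $68,668.00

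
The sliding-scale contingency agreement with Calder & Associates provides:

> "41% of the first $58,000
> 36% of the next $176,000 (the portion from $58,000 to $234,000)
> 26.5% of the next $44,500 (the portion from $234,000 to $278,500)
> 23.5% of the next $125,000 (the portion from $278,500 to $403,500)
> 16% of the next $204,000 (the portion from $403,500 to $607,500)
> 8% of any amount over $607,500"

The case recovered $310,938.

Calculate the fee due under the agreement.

$106,555.43

First $58,000 at 41% = $23,780.00
Next $176,000 at 36% = $63,360.00
Next $44,500 at 26.5% = $11,792.50
Remaining $32,438 at 23.5% = $7,622.93
Fee: $23,780.00 + $63,360.00 + $11,792.50 + $7,622.93 = $106,555.43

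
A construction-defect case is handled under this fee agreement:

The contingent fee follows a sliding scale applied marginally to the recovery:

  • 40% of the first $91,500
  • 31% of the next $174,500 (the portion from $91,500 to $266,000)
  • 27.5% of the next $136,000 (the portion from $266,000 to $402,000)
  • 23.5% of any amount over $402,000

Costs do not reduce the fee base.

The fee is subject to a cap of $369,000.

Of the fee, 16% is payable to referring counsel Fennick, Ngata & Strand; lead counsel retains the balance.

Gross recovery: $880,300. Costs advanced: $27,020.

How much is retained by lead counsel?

$202,016.22

Fee base is the gross recovery, $880,300; costs are reimbursed separately.
First $91,500 at 40% = $36,600.00
Next $174,500 at 31% = $54,095.00
Next $136,000 at 27.5% = $37,400.00
Remaining $478,300 at 23.5% = $112,400.50
Fee: $36,600.00 + $54,095.00 + $37,400.00 + $112,400.50 = $240,495.50
$240,495.50 is under the $369,000 cap.
Referral share: 16% of $240,495.50 = $38,479.28; lead counsel retains $240,495.50 − $38,479.28 = $202,016.22.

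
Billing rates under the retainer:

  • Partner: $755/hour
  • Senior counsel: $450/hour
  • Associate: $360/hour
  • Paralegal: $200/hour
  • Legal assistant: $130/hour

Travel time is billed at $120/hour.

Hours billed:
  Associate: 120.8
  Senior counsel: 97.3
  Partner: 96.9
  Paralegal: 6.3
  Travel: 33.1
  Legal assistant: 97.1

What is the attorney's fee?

$178,287.50

Partner: 96.9 × $755 = $73,159.50
Senior counsel: 97.3 × $450 = $43,785.00
Associate: 120.8 × $360 = $43,488.00
Paralegal: 6.3 × $200 = $1,260.00
Legal assistant: 97.1 × $130 = $12,623.00
Subtotal: $73,159.50 + $43,785.00 + $43,488.00 + $1,260.00 + $12,623.00 = $174,315.50
Travel: 33.1 × $120 = $3,972.00
Total: $174,315.50 + $3,972.00 = $178,287.50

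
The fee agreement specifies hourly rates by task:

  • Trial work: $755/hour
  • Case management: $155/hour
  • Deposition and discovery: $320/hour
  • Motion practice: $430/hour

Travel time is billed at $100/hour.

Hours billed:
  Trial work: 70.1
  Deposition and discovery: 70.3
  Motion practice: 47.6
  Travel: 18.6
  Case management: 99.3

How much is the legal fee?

Trial work: 70.1 × $755 = $52,925.50
Case management: 99.3 × $155 = $15,391.50
Deposition and discovery: 70.3 × $320 = $22,496.00
Motion practice: 47.6 × $430 = $20,468.00
Subtotal: $52,925.50 + $15,391.50 + $22,496.00 + $20,468.00 = $111,281.00
Travel: 18.6 × $100 = $1,860.00
Total: $111,281.00 + $1,860.00 = $113,141.00

$113,141.00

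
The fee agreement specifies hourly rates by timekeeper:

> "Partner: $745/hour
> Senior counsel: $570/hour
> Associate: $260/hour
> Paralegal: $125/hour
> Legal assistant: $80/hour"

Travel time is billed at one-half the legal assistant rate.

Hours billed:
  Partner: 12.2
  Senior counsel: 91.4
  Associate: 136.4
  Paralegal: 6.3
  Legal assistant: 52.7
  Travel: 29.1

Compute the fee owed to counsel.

$102,818.50

Partner: 12.2 × $745 = $9,089.00
Senior counsel: 91.4 × $570 = $52,098.00
Associate: 136.4 × $260 = $35,464.00
Paralegal: 6.3 × $125 = $787.50
Legal assistant: 52.7 × $80 = $4,216.00
Subtotal: $9,089.00 + $52,098.00 + $35,464.00 + $787.50 + $4,216.00 = $101,654.50
Travel: 29.1 × ($80 ÷ 2) = 29.1 × $40.00 = $1,164.00
Total: $101,654.50 + $1,164.00 = $102,818.50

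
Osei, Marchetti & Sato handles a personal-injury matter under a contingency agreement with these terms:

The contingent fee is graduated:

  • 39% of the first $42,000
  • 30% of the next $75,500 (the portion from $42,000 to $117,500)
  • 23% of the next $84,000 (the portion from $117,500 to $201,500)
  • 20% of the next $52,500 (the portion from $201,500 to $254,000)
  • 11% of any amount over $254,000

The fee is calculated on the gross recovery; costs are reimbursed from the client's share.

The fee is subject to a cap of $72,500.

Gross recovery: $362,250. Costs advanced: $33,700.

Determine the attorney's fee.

Fee base is the gross recovery, $362,250; costs are reimbursed separately.
First $42,000 at 39% = $16,380.00
Next $75,500 at 30% = $22,650.00
Next $84,000 at 23% = $19,320.00
Next $52,500 at 20% = $10,500.00
Remaining $108,250 at 11% = $11,907.50
Fee: $16,380.00 + $22,650.00 + $19,320.00 + $10,500.00 + $11,907.50 = $80,757.50
$80,757.50 exceeds the $72,500 cap, so the fee is capped at $72,500.00.

$72,500.00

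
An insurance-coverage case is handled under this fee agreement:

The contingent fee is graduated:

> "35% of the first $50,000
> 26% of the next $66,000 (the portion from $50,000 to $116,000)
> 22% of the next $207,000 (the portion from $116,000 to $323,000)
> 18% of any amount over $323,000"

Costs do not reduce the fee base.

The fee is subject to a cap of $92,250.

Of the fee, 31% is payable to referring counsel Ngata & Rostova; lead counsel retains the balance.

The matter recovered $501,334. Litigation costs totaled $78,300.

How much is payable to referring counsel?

Fee base is the gross recovery, $501,334; costs are reimbursed separately.
First $50,000 at 35% = $17,500.00
Next $66,000 at 26% = $17,160.00
Next $207,000 at 22% = $45,540.00
Remaining $178,334 at 18% = $32,100.12
Fee: $17,500.00 + $17,160.00 + $45,540.00 + $32,100.12 = $112,300.12
$112,300.12 exceeds the $92,250 cap, so the fee is capped at $92,250.00.
Referral share: 31% of $92,250.00 = $28,597.50; lead counsel retains $92,250.00 − $28,597.50 = $63,652.50.

$28,597.50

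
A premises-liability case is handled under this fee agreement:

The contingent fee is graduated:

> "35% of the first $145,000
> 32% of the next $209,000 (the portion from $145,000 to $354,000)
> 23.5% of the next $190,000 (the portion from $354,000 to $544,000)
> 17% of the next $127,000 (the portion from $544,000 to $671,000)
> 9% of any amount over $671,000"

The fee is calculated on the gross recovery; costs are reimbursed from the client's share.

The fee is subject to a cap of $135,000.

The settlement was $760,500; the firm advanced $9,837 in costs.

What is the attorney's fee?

$135,000.00

Fee base is the gross recovery, $760,500; costs are reimbursed separately.
First $145,000 at 35% = $50,750.00
Next $209,000 at 32% = $66,880.00
Next $190,000 at 23.5% = $44,650.00
Next $127,000 at 17% = $21,590.00
Remaining $89,500 at 9% = $8,055.00
Fee: $50,750.00 + $66,880.00 + $44,650.00 + $21,590.00 + $8,055.00 = $191,925.00
$191,925.00 exceeds the $135,000 cap, so the fee is capped at $135,000.00.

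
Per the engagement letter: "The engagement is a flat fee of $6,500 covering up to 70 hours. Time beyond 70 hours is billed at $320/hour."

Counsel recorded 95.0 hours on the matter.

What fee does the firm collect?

Flat fee: $6,500.00
Excess hours: 95.0 − 70 = 25.0
Overrun: 25.0 × $320 = $8,000.00
Total: $6,500.00 + $8,000.00 = $14,500.00

$14,500.00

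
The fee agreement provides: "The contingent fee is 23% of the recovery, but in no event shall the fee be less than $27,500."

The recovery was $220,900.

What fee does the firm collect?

23% of $220,900 = $50,807.00
That exceeds the $27,500 minimum.

$50,807.00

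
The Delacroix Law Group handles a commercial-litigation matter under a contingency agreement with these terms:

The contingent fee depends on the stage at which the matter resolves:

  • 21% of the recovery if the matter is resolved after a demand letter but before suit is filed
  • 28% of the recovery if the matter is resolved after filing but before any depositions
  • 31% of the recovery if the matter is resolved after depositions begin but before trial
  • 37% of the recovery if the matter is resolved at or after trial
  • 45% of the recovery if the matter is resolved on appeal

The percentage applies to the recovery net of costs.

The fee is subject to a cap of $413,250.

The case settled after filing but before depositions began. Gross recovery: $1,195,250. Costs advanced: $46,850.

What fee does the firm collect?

Fee base (net of costs): $1,195,250 − $46,850 = $1,148,400
The matter settled after filing but before depositions began, so the 28% rate applies.
$1,148,400 × 28% = $321,552.00
$321,552.00 is under the $413,250 cap.

$321,552.00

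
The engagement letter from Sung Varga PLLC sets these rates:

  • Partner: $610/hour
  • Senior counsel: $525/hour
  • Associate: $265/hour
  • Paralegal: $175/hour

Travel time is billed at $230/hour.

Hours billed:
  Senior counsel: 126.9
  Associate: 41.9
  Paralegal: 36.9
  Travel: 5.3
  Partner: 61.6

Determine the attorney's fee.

Partner: 61.6 × $610 = $37,576.00
Senior counsel: 126.9 × $525 = $66,622.50
Associate: 41.9 × $265 = $11,103.50
Paralegal: 36.9 × $175 = $6,457.50
Subtotal: $37,576.00 + $66,622.50 + $11,103.50 + $6,457.50 = $121,759.50
Travel: 5.3 × $230 = $1,219.00
Total: $121,759.50 + $1,219.00 = $122,978.50

$122,978.50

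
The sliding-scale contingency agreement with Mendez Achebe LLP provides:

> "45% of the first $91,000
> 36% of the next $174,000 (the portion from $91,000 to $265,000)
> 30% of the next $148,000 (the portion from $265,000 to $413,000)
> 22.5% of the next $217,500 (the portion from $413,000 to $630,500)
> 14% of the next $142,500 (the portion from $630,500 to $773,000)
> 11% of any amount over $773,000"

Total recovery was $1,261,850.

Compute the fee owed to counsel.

First $91,000 at 45% = $40,950.00
Next $174,000 at 36% = $62,640.00
Next $148,000 at 30% = $44,400.00
Next $217,500 at 22.5% = $48,937.50
Next $142,500 at 14% = $19,950.00
Remaining $488,850 at 11% = $53,773.50
Fee: $40,950.00 + $62,640.00 + $44,400.00 + $48,937.50 + $19,950.00 + $53,773.50 = $270,651.00

$270,651.00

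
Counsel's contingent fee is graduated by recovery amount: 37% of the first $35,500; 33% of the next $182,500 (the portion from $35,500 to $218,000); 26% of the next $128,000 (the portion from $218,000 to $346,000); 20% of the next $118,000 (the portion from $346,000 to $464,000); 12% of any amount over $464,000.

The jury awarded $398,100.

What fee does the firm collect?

First $35,500 at 37% = $13,135.00
Next $182,500 at 33% = $60,225.00
Next $128,000 at 26% = $33,280.00
Remaining $52,100 at 20% = $10,420.00
Fee: $13,135.00 + $60,225.00 + $33,280.00 + $10,420.00 = $117,060.00

$117,060.00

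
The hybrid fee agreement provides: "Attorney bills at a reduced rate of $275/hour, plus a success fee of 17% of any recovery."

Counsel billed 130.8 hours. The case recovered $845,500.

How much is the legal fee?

Hourly: 130.8 × $275 = $35,970.00
Success fee: 17% of $845,500 = $143,735.00
Total: $35,970.00 + $143,735.00 = $179,705.00

$179,705.00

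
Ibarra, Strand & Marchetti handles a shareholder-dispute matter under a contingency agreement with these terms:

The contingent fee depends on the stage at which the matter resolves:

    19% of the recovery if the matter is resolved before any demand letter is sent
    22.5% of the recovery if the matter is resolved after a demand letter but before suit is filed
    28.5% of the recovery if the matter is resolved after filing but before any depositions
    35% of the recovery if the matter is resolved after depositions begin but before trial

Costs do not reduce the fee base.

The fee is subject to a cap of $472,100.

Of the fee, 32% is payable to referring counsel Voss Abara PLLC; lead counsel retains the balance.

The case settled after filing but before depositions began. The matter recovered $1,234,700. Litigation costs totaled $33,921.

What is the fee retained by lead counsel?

Fee base is the gross recovery, $1,234,700; costs are reimbursed separately.
The matter settled after filing but before depositions began, so the 28.5% rate applies.
$1,234,700 × 28.5% = $351,889.50
$351,889.50 is under the $472,100 cap.
Referral share: 32% of $351,889.50 = $112,604.64; lead counsel retains $351,889.50 − $112,604.64 = $239,284.86.

$239,284.86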